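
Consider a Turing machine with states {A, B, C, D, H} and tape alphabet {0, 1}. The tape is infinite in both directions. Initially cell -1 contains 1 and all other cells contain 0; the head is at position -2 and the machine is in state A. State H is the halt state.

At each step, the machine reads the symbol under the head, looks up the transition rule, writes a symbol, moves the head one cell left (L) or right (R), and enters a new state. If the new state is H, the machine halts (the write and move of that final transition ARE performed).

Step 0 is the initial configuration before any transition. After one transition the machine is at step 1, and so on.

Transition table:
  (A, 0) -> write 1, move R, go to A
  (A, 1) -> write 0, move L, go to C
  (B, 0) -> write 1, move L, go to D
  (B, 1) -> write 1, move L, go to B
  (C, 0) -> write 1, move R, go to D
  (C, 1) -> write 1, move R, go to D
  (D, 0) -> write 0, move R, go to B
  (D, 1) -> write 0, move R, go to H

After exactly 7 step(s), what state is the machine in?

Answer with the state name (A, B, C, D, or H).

Answer: B

Derivation:
Step 1: in state A at pos -2, read 0 -> (A,0)->write 1,move R,goto A. Now: state=A, head=-1, tape[-3..0]=0110 (head:   ^)
Step 2: in state A at pos -1, read 1 -> (A,1)->write 0,move L,goto C. Now: state=C, head=-2, tape[-3..0]=0100 (head:  ^)
Step 3: in state C at pos -2, read 1 -> (C,1)->write 1,move R,goto D. Now: state=D, head=-1, tape[-3..0]=0100 (head:   ^)
Step 4: in state D at pos -1, read 0 -> (D,0)->write 0,move R,goto B. Now: state=B, head=0, tape[-3..1]=01000 (head:    ^)
Step 5: in state B at pos 0, read 0 -> (B,0)->write 1,move L,goto D. Now: state=D, head=-1, tape[-3..1]=01010 (head:   ^)
Step 6: in state D at pos -1, read 0 -> (D,0)->write 0,move R,goto B. Now: state=B, head=0, tape[-3..1]=01010 (head:    ^)
Step 7: in state B at pos 0, read 1 -> (B,1)->write 1,move L,goto B. Now: state=B, head=-1, tape[-3..1]=01010 (head:   ^)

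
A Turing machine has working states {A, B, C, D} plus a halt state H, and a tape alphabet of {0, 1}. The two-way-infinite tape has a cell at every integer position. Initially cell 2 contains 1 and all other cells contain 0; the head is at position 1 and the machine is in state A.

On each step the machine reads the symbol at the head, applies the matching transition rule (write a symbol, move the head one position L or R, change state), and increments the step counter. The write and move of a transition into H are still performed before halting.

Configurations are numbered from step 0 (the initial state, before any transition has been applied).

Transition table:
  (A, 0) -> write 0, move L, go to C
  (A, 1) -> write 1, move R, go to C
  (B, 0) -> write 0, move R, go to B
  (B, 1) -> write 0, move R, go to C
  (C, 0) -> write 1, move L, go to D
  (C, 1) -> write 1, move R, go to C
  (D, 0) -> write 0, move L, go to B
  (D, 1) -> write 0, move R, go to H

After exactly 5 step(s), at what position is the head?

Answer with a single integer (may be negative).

Answer: 0

Derivation:
Step 1: in state A at pos 1, read 0 -> (A,0)->write 0,move L,goto C. Now: state=C, head=0, tape[-1..3]=00010 (head:  ^)
Step 2: in state C at pos 0, read 0 -> (C,0)->write 1,move L,goto D. Now: state=D, head=-1, tape[-2..3]=001010 (head:  ^)
Step 3: in state D at pos -1, read 0 -> (D,0)->write 0,move L,goto B. Now: state=B, head=-2, tape[-3..3]=0001010 (head:  ^)
Step 4: in state B at pos -2, read 0 -> (B,0)->write 0,move R,goto B. Now: state=B, head=-1, tape[-3..3]=0001010 (head:   ^)
Step 5: in state B at pos -1, read 0 -> (B,0)->write 0,move R,goto B. Now: state=B, head=0, tape[-3..3]=0001010 (head:    ^)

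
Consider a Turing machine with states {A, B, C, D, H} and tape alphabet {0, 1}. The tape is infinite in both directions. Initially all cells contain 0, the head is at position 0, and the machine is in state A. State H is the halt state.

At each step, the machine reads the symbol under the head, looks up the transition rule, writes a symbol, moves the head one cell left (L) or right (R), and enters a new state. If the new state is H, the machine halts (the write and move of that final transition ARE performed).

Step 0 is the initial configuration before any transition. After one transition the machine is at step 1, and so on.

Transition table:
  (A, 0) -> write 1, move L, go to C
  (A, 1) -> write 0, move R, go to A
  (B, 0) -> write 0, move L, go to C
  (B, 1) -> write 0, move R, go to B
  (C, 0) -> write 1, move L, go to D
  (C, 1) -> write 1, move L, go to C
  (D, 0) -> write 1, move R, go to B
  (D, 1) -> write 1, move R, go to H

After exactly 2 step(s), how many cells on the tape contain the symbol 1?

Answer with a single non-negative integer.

Answer: 2

Derivation:
Step 1: in state A at pos 0, read 0 -> (A,0)->write 1,move L,goto C. Now: state=C, head=-1, tape[-2..1]=0010 (head:  ^)
Step 2: in state C at pos -1, read 0 -> (C,0)->write 1,move L,goto D. Now: state=D, head=-2, tape[-3..1]=00110 (head:  ^)
Cells containing 1 after step 2: {-1, 0} -> 2 cell(s)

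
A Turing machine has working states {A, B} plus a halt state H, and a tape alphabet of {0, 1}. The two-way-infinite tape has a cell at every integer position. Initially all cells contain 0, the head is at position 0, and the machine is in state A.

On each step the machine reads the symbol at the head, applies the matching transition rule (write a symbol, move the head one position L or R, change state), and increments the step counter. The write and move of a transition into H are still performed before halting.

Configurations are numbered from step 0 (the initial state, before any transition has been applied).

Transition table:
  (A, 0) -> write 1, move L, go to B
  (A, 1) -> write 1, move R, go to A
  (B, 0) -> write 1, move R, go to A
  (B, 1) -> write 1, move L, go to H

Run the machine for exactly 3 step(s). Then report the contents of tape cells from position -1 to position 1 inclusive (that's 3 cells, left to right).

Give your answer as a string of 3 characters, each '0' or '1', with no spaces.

Answer: 110

Derivation:
Step 1: in state A at pos 0, read 0 -> (A,0)->write 1,move L,goto B. Now: state=B, head=-1, tape[-2..1]=0010 (head:  ^)
Step 2: in state B at pos -1, read 0 -> (B,0)->write 1,move R,goto A. Now: state=A, head=0, tape[-2..1]=0110 (head:   ^)
Step 3: in state A at pos 0, read 1 -> (A,1)->write 1,move R,goto A. Now: state=A, head=1, tape[-2..2]=01100 (head:    ^)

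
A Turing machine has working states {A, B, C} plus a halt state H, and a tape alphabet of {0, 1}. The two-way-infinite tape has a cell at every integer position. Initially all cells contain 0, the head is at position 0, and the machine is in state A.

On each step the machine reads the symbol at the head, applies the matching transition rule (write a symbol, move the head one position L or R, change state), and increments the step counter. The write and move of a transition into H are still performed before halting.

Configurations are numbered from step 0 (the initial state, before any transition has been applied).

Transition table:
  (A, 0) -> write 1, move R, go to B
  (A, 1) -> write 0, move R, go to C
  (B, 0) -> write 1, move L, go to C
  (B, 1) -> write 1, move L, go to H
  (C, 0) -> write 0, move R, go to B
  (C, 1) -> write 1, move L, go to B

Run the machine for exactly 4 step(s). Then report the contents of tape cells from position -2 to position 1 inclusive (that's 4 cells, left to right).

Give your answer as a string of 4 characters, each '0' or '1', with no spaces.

Answer: 0111

Derivation:
Step 1: in state A at pos 0, read 0 -> (A,0)->write 1,move R,goto B. Now: state=B, head=1, tape[-1..2]=0100 (head:   ^)
Step 2: in state B at pos 1, read 0 -> (B,0)->write 1,move L,goto C. Now: state=C, head=0, tape[-1..2]=0110 (head:  ^)
Step 3: in state C at pos 0, read 1 -> (C,1)->write 1,move L,goto B. Now: state=B, head=-1, tape[-2..2]=00110 (head:  ^)
Step 4: in state B at pos -1, read 0 -> (B,0)->write 1,move L,goto C. Now: state=C, head=-2, tape[-3..2]=001110 (head:  ^)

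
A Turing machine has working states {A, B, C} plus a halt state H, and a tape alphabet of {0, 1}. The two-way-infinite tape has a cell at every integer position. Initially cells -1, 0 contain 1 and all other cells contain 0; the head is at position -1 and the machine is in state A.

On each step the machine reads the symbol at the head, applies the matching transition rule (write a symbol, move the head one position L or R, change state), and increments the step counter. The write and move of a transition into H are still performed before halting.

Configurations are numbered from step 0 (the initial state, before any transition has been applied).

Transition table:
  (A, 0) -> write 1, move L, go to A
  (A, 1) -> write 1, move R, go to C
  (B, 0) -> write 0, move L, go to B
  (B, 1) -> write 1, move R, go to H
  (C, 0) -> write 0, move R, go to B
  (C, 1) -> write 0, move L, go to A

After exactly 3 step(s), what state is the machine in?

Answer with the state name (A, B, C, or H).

Answer: C

Derivation:
Step 1: in state A at pos -1, read 1 -> (A,1)->write 1,move R,goto C. Now: state=C, head=0, tape[-2..1]=0110 (head:   ^)
Step 2: in state C at pos 0, read 1 -> (C,1)->write 0,move L,goto A. Now: state=A, head=-1, tape[-2..1]=0100 (head:  ^)
Step 3: in state A at pos -1, read 1 -> (A,1)->write 1,move R,goto C. Now: state=C, head=0, tape[-2..1]=0100 (head:   ^)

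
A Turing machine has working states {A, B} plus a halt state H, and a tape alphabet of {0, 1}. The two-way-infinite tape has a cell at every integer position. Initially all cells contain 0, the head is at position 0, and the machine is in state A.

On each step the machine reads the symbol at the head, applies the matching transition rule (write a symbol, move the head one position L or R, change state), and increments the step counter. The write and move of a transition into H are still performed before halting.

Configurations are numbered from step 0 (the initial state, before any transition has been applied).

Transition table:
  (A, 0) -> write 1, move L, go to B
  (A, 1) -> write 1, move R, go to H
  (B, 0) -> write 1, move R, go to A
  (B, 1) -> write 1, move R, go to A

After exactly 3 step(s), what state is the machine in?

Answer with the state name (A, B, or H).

Answer: H

Derivation:
Step 1: in state A at pos 0, read 0 -> (A,0)->write 1,move L,goto B. Now: state=B, head=-1, tape[-2..1]=0010 (head:  ^)
Step 2: in state B at pos -1, read 0 -> (B,0)->write 1,move R,goto A. Now: state=A, head=0, tape[-2..1]=0110 (head:   ^)
Step 3: in state A at pos 0, read 1 -> (A,1)->write 1,move R,goto H. Now: state=H, head=1, tape[-2..2]=01100 (head:    ^)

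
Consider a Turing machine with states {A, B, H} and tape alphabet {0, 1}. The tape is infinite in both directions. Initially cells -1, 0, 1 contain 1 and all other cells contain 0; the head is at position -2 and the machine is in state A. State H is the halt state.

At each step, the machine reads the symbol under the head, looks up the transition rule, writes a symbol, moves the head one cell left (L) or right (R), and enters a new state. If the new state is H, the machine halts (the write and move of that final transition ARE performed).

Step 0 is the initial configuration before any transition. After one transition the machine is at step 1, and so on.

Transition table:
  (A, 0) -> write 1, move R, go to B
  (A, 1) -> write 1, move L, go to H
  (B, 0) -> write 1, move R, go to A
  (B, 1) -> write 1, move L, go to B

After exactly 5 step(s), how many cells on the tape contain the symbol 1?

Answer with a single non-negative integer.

Answer: 5

Derivation:
Step 1: in state A at pos -2, read 0 -> (A,0)->write 1,move R,goto B. Now: state=B, head=-1, tape[-3..2]=011110 (head:   ^)
Step 2: in state B at pos -1, read 1 -> (B,1)->write 1,move L,goto B. Now: state=B, head=-2, tape[-3..2]=011110 (head:  ^)
Step 3: in state B at pos -2, read 1 -> (B,1)->write 1,move L,goto B. Now: state=B, head=-3, tape[-4..2]=0011110 (head:  ^)
Step 4: in state B at pos -3, read 0 -> (B,0)->write 1,move R,goto A. Now: state=A, head=-2, tape[-4..2]=0111110 (head:   ^)
Step 5: in state A at pos -2, read 1 -> (A,1)->write 1,move L,goto H. Now: state=H, head=-3, tape[-4..2]=0111110 (head:  ^)
Cells containing 1 after step 5: {-3, -2, -1, 0, 1} -> 5 cell(s)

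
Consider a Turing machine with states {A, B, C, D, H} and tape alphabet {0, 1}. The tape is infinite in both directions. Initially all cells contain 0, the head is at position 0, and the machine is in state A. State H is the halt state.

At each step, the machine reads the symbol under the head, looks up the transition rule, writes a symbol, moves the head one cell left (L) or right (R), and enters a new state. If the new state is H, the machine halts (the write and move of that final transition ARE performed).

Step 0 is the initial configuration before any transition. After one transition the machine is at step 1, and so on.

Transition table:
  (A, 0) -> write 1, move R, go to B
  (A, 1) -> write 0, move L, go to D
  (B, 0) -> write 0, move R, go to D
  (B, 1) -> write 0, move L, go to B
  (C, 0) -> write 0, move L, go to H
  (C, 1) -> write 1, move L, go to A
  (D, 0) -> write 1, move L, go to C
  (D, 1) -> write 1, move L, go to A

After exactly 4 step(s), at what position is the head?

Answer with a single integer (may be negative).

Step 1: in state A at pos 0, read 0 -> (A,0)->write 1,move R,goto B. Now: state=B, head=1, tape[-1..2]=0100 (head:   ^)
Step 2: in state B at pos 1, read 0 -> (B,0)->write 0,move R,goto D. Now: state=D, head=2, tape[-1..3]=01000 (head:    ^)
Step 3: in state D at pos 2, read 0 -> (D,0)->write 1,move L,goto C. Now: state=C, head=1, tape[-1..3]=01010 (head:   ^)
Step 4: in state C at pos 1, read 0 -> (C,0)->write 0,move L,goto H. Now: state=H, head=0, tape[-1..3]=01010 (head:  ^)

Answer: 0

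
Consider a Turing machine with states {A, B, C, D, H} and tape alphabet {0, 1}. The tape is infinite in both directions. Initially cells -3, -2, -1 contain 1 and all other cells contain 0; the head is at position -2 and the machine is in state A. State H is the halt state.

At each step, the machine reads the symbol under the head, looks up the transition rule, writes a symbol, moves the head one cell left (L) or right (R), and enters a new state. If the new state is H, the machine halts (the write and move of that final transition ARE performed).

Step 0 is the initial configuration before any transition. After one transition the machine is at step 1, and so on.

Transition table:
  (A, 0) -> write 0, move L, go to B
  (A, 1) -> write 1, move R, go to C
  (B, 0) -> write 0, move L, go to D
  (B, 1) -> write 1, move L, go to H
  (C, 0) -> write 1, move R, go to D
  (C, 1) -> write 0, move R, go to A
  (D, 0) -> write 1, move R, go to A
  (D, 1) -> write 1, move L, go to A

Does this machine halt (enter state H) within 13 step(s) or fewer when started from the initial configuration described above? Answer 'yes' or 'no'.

Step 1: in state A at pos -2, read 1 -> (A,1)->write 1,move R,goto C. Now: state=C, head=-1, tape[-4..0]=01110 (head:    ^)
Step 2: in state C at pos -1, read 1 -> (C,1)->write 0,move R,goto A. Now: state=A, head=0, tape[-4..1]=011000 (head:     ^)
Step 3: in state A at pos 0, read 0 -> (A,0)->write 0,move L,goto B. Now: state=B, head=-1, tape[-4..1]=011000 (head:    ^)
Step 4: in state B at pos -1, read 0 -> (B,0)->write 0,move L,goto D. Now: state=D, head=-2, tape[-4..1]=011000 (head:   ^)
Step 5: in state D at pos -2, read 1 -> (D,1)->write 1,move L,goto A. Now: state=A, head=-3, tape[-4..1]=011000 (head:  ^)
Step 6: in state A at pos -3, read 1 -> (A,1)->write 1,move R,goto C. Now: state=C, head=-2, tape[-4..1]=011000 (head:   ^)
Step 7: in state C at pos -2, read 1 -> (C,1)->write 0,move R,goto A. Now: state=A, head=-1, tape[-4..1]=010000 (head:    ^)
Step 8: in state A at pos -1, read 0 -> (A,0)->write 0,move L,goto B. Now: state=B, head=-2, tape[-4..1]=010000 (head:   ^)
Step 9: in state B at pos -2, read 0 -> (B,0)->write 0,move L,goto D. Now: state=D, head=-3, tape[-4..1]=010000 (head:  ^)
Step 10: in state D at pos -3, read 1 -> (D,1)->write 1,move L,goto A. Now: state=A, head=-4, tape[-5..1]=0010000 (head:  ^)
Step 11: in state A at pos -4, read 0 -> (A,0)->write 0,move L,goto B. Now: state=B, head=-5, tape[-6..1]=00010000 (head:  ^)
Step 12: in state B at pos -5, read 0 -> (B,0)->write 0,move L,goto D. Now: state=D, head=-6, tape[-7..1]=000010000 (head:  ^)
Step 13: in state D at pos -6, read 0 -> (D,0)->write 1,move R,goto A. Now: state=A, head=-5, tape[-7..1]=010010000 (head:   ^)
After 13 step(s): state = A (not H) -> not halted within 13 -> no

Answer: no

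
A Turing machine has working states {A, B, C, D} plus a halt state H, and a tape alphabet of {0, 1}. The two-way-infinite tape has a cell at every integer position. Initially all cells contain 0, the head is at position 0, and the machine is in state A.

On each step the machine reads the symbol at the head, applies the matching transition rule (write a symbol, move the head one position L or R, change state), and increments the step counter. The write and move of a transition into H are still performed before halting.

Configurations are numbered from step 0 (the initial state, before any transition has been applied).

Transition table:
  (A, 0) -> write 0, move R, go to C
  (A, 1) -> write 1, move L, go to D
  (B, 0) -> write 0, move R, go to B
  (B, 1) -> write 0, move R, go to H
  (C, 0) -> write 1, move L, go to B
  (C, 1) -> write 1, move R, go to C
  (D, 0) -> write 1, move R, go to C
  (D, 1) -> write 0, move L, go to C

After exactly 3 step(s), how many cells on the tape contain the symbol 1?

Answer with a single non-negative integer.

Answer: 1

Derivation:
Step 1: in state A at pos 0, read 0 -> (A,0)->write 0,move R,goto C. Now: state=C, head=1, tape[-1..2]=0000 (head:   ^)
Step 2: in state C at pos 1, read 0 -> (C,0)->write 1,move L,goto B. Now: state=B, head=0, tape[-1..2]=0010 (head:  ^)
Step 3: in state B at pos 0, read 0 -> (B,0)->write 0,move R,goto B. Now: state=B, head=1, tape[-1..2]=0010 (head:   ^)
Cells containing 1 after step 3: {1} -> 1 cell(s)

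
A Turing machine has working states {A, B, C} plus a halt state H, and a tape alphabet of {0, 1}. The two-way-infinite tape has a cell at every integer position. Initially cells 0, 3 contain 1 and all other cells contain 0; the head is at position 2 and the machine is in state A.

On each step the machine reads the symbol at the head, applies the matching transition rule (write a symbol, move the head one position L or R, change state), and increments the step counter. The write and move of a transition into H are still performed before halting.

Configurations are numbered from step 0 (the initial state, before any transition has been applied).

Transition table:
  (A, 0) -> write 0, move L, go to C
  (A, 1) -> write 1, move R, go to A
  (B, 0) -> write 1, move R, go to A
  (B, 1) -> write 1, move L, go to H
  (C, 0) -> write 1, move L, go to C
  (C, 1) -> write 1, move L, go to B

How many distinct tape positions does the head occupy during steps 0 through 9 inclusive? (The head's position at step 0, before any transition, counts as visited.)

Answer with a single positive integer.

Step 1: in state A at pos 2, read 0 -> (A,0)->write 0,move L,goto C. Now: state=C, head=1, tape[-1..4]=010010 (head:   ^)
Step 2: in state C at pos 1, read 0 -> (C,0)->write 1,move L,goto C. Now: state=C, head=0, tape[-1..4]=011010 (head:  ^)
Step 3: in state C at pos 0, read 1 -> (C,1)->write 1,move L,goto B. Now: state=B, head=-1, tape[-2..4]=0011010 (head:  ^)
Step 4: in state B at pos -1, read 0 -> (B,0)->write 1,move R,goto A. Now: state=A, head=0, tape[-2..4]=0111010 (head:   ^)
Step 5: in state A at pos 0, read 1 -> (A,1)->write 1,move R,goto A. Now: state=A, head=1, tape[-2..4]=0111010 (head:    ^)
Step 6: in state A at pos 1, read 1 -> (A,1)->write 1,move R,goto A. Now: state=A, head=2, tape[-2..4]=0111010 (head:     ^)
Step 7: in state A at pos 2, read 0 -> (A,0)->write 0,move L,goto C. Now: state=C, head=1, tape[-2..4]=0111010 (head:    ^)
Step 8: in state C at pos 1, read 1 -> (C,1)->write 1,move L,goto B. Now: state=B, head=0, tape[-2..4]=0111010 (head:   ^)
Step 9: in state B at pos 0, read 1 -> (B,1)->write 1,move L,goto H. Now: state=H, head=-1, tape[-2..4]=0111010 (head:  ^)
Head positions at steps 0..9: starting at 2, distinct positions visited = {-1, 0, 1, 2} -> 4 position(s)

Answer: 4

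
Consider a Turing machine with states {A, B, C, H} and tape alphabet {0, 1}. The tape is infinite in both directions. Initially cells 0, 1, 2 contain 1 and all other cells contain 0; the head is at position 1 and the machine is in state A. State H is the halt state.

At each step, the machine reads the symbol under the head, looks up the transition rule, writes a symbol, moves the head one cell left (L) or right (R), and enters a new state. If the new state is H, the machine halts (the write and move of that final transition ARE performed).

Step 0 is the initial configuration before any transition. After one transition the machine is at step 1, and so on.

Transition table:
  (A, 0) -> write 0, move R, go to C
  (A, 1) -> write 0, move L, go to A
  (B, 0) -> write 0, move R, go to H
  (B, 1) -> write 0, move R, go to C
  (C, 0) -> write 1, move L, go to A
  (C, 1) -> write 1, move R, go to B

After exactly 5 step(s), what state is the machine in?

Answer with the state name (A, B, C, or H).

Step 1: in state A at pos 1, read 1 -> (A,1)->write 0,move L,goto A. Now: state=A, head=0, tape[-1..3]=01010 (head:  ^)
Step 2: in state A at pos 0, read 1 -> (A,1)->write 0,move L,goto A. Now: state=A, head=-1, tape[-2..3]=000010 (head:  ^)
Step 3: in state A at pos -1, read 0 -> (A,0)->write 0,move R,goto C. Now: state=C, head=0, tape[-2..3]=000010 (head:   ^)
Step 4: in state C at pos 0, read 0 -> (C,0)->write 1,move L,goto A. Now: state=A, head=-1, tape[-2..3]=001010 (head:  ^)
Step 5: in state A at pos -1, read 0 -> (A,0)->write 0,move R,goto C. Now: state=C, head=0, tape[-2..3]=001010 (head:   ^)

Answer: C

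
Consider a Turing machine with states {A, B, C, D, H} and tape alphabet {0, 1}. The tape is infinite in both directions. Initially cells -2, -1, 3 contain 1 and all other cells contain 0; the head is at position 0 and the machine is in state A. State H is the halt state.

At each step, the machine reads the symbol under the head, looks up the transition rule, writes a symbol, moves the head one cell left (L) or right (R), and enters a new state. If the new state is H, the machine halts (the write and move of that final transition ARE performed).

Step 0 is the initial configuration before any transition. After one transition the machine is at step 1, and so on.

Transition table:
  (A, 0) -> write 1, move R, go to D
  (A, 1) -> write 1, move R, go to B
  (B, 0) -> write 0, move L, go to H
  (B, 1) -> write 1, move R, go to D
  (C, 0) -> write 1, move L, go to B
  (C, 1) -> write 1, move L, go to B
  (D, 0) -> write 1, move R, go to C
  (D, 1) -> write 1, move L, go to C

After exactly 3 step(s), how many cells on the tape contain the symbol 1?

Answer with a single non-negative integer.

Step 1: in state A at pos 0, read 0 -> (A,0)->write 1,move R,goto D. Now: state=D, head=1, tape[-3..4]=01110010 (head:     ^)
Step 2: in state D at pos 1, read 0 -> (D,0)->write 1,move R,goto C. Now: state=C, head=2, tape[-3..4]=01111010 (head:      ^)
Step 3: in state C at pos 2, read 0 -> (C,0)->write 1,move L,goto B. Now: state=B, head=1, tape[-3..4]=01111110 (head:     ^)
Cells containing 1 after step 3: {-2, -1, 0, 1, 2, 3} -> 6 cell(s)

Answer: 6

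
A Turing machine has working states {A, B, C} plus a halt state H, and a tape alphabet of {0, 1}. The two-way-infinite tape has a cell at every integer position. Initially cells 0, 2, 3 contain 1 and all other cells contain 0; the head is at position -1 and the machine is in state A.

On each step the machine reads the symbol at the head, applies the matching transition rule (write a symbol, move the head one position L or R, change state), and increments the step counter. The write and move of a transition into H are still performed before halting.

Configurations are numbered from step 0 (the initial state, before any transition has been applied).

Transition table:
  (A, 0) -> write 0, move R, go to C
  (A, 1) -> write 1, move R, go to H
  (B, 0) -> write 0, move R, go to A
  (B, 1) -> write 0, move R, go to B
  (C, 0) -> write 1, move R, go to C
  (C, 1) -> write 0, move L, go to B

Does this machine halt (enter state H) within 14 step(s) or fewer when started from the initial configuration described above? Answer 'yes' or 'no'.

Step 1: in state A at pos -1, read 0 -> (A,0)->write 0,move R,goto C. Now: state=C, head=0, tape[-2..4]=0010110 (head:   ^)
Step 2: in state C at pos 0, read 1 -> (C,1)->write 0,move L,goto B. Now: state=B, head=-1, tape[-2..4]=0000110 (head:  ^)
Step 3: in state B at pos -1, read 0 -> (B,0)->write 0,move R,goto A. Now: state=A, head=0, tape[-2..4]=0000110 (head:   ^)
Step 4: in state A at pos 0, read 0 -> (A,0)->write 0,move R,goto C. Now: state=C, head=1, tape[-2..4]=0000110 (head:    ^)
Step 5: in state C at pos 1, read 0 -> (C,0)->write 1,move R,goto C. Now: state=C, head=2, tape[-2..4]=0001110 (head:     ^)
Step 6: in state C at pos 2, read 1 -> (C,1)->write 0,move L,goto B. Now: state=B, head=1, tape[-2..4]=0001010 (head:    ^)
Step 7: in state B at pos 1, read 1 -> (B,1)->write 0,move R,goto B. Now: state=B, head=2, tape[-2..4]=0000010 (head:     ^)
Step 8: in state B at pos 2, read 0 -> (B,0)->write 0,move R,goto A. Now: state=A, head=3, tape[-2..4]=0000010 (head:      ^)
Step 9: in state A at pos 3, read 1 -> (A,1)->write 1,move R,goto H. Now: state=H, head=4, tape[-2..5]=00000100 (head:       ^)
State H reached at step 9; 9 <= 14 -> yes

Answer: yes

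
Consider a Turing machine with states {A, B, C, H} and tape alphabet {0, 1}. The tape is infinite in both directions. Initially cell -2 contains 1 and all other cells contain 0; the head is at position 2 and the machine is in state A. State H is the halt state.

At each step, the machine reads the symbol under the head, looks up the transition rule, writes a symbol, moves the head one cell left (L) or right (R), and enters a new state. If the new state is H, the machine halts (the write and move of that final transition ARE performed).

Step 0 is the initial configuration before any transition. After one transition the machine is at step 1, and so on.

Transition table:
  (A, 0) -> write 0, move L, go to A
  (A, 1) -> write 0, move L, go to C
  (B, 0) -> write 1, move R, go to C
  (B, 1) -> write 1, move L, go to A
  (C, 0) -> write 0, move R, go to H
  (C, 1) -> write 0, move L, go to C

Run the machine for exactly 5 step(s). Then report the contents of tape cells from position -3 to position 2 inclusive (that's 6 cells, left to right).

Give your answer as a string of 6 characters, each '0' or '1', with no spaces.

Answer: 000000

Derivation:
Step 1: in state A at pos 2, read 0 -> (A,0)->write 0,move L,goto A. Now: state=A, head=1, tape[-3..3]=0100000 (head:     ^)
Step 2: in state A at pos 1, read 0 -> (A,0)->write 0,move L,goto A. Now: state=A, head=0, tape[-3..3]=0100000 (head:    ^)
Step 3: in state A at pos 0, read 0 -> (A,0)->write 0,move L,goto A. Now: state=A, head=-1, tape[-3..3]=0100000 (head:   ^)
Step 4: in state A at pos -1, read 0 -> (A,0)->write 0,move L,goto A. Now: state=A, head=-2, tape[-3..3]=0100000 (head:  ^)
Step 5: in state A at pos -2, read 1 -> (A,1)->write 0,move L,goto C. Now: state=C, head=-3, tape[-4..3]=00000000 (head:  ^)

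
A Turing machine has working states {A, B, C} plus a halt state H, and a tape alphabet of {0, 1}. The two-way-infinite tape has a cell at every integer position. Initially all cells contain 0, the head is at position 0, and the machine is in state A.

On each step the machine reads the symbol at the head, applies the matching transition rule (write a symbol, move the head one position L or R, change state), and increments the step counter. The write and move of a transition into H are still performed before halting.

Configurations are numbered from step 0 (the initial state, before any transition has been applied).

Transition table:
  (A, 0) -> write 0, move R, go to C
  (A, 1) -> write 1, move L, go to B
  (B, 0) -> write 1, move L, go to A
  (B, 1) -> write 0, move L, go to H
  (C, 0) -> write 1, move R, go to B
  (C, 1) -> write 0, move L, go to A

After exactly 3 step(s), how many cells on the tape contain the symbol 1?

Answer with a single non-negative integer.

Answer: 2

Derivation:
Step 1: in state A at pos 0, read 0 -> (A,0)->write 0,move R,goto C. Now: state=C, head=1, tape[-1..2]=0000 (head:   ^)
Step 2: in state C at pos 1, read 0 -> (C,0)->write 1,move R,goto B. Now: state=B, head=2, tape[-1..3]=00100 (head:    ^)
Step 3: in state B at pos 2, read 0 -> (B,0)->write 1,move L,goto A. Now: state=A, head=1, tape[-1..3]=00110 (head:   ^)
Cells containing 1 after step 3: {1, 2} -> 2 cell(s)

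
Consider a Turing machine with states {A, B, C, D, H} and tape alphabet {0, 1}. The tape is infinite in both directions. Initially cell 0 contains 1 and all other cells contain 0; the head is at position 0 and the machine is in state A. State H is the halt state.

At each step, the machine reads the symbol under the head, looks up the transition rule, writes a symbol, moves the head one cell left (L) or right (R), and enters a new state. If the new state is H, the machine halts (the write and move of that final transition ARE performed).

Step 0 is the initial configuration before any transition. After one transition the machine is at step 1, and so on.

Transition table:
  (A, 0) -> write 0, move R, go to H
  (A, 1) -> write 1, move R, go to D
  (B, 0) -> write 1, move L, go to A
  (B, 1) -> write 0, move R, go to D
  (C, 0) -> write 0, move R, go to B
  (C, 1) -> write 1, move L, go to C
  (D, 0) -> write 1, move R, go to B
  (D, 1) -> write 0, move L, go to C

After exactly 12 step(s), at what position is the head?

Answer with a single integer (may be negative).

Step 1: in state A at pos 0, read 1 -> (A,1)->write 1,move R,goto D. Now: state=D, head=1, tape[-1..2]=0100 (head:   ^)
Step 2: in state D at pos 1, read 0 -> (D,0)->write 1,move R,goto B. Now: state=B, head=2, tape[-1..3]=01100 (head:    ^)
Step 3: in state B at pos 2, read 0 -> (B,0)->write 1,move L,goto A. Now: state=A, head=1, tape[-1..3]=01110 (head:   ^)
Step 4: in state A at pos 1, read 1 -> (A,1)->write 1,move R,goto D. Now: state=D, head=2, tape[-1..3]=01110 (head:    ^)
Step 5: in state D at pos 2, read 1 -> (D,1)->write 0,move L,goto C. Now: state=C, head=1, tape[-1..3]=01100 (head:   ^)
Step 6: in state C at pos 1, read 1 -> (C,1)->write 1,move L,goto C. Now: state=C, head=0, tape[-1..3]=01100 (head:  ^)
Step 7: in state C at pos 0, read 1 -> (C,1)->write 1,move L,goto C. Now: state=C, head=-1, tape[-2..3]=001100 (head:  ^)
Step 8: in state C at pos -1, read 0 -> (C,0)->write 0,move R,goto B. Now: state=B, head=0, tape[-2..3]=001100 (head:   ^)
Step 9: in state B at pos 0, read 1 -> (B,1)->write 0,move R,goto D. Now: state=D, head=1, tape[-2..3]=000100 (head:    ^)
Step 10: in state D at pos 1, read 1 -> (D,1)->write 0,move L,goto C. Now: state=C, head=0, tape[-2..3]=000000 (head:   ^)
Step 11: in state C at pos 0, read 0 -> (C,0)->write 0,move R,goto B. Now: state=B, head=1, tape[-2..3]=000000 (head:    ^)
Step 12: in state B at pos 1, read 0 -> (B,0)->write 1,move L,goto A. Now: state=A, head=0, tape[-2..3]=000100 (head:   ^)

Answer: 0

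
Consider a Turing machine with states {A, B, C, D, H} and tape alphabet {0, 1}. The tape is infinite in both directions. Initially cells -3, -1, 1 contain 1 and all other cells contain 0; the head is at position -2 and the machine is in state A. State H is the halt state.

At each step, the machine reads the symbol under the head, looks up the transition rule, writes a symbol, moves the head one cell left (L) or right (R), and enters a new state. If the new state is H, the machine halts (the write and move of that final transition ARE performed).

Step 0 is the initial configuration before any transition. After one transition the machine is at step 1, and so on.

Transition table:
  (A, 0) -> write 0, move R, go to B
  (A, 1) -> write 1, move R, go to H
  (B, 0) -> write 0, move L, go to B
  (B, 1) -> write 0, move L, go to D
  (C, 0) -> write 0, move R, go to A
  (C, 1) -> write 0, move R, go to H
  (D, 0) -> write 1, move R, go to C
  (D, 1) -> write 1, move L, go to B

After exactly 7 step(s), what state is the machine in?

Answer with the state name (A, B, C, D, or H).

Step 1: in state A at pos -2, read 0 -> (A,0)->write 0,move R,goto B. Now: state=B, head=-1, tape[-4..2]=0101010 (head:    ^)
Step 2: in state B at pos -1, read 1 -> (B,1)->write 0,move L,goto D. Now: state=D, head=-2, tape[-4..2]=0100010 (head:   ^)
Step 3: in state D at pos -2, read 0 -> (D,0)->write 1,move R,goto C. Now: state=C, head=-1, tape[-4..2]=0110010 (head:    ^)
Step 4: in state C at pos -1, read 0 -> (C,0)->write 0,move R,goto A. Now: state=A, head=0, tape[-4..2]=0110010 (head:     ^)
Step 5: in state A at pos 0, read 0 -> (A,0)->write 0,move R,goto B. Now: state=B, head=1, tape[-4..2]=0110010 (head:      ^)
Step 6: in state B at pos 1, read 1 -> (B,1)->write 0,move L,goto D. Now: state=D, head=0, tape[-4..2]=0110000 (head:     ^)
Step 7: in state D at pos 0, read 0 -> (D,0)->write 1,move R,goto C. Now: state=C, head=1, tape[-4..2]=0110100 (head:      ^)

Answer: C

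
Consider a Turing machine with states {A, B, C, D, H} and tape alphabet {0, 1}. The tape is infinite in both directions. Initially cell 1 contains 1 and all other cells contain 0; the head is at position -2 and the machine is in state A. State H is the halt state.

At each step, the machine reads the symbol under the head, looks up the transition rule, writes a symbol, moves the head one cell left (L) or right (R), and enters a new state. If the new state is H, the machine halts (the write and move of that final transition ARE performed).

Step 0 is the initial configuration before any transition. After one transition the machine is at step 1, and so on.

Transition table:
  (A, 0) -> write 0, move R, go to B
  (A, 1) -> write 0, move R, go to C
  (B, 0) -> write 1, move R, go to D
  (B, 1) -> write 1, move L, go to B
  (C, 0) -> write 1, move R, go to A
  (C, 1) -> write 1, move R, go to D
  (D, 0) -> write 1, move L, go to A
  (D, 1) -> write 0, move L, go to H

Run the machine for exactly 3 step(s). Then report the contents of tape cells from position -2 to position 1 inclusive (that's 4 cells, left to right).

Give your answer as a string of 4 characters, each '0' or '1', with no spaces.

Step 1: in state A at pos -2, read 0 -> (A,0)->write 0,move R,goto B. Now: state=B, head=-1, tape[-3..2]=000010 (head:   ^)
Step 2: in state B at pos -1, read 0 -> (B,0)->write 1,move R,goto D. Now: state=D, head=0, tape[-3..2]=001010 (head:    ^)
Step 3: in state D at pos 0, read 0 -> (D,0)->write 1,move L,goto A. Now: state=A, head=-1, tape[-3..2]=001110 (head:   ^)

Answer: 0111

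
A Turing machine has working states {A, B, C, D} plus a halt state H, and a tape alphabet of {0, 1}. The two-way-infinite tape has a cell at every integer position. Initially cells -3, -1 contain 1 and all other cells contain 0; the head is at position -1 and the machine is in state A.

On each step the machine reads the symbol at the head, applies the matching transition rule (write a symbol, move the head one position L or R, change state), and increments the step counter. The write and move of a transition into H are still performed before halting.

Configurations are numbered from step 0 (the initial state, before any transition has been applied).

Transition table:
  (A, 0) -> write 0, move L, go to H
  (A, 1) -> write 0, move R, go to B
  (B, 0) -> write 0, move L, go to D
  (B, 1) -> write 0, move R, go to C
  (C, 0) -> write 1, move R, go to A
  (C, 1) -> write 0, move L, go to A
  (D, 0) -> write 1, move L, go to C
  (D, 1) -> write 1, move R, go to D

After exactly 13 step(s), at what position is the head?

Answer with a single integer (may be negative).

Answer: -2

Derivation:
Step 1: in state A at pos -1, read 1 -> (A,1)->write 0,move R,goto B. Now: state=B, head=0, tape[-4..1]=010000 (head:     ^)
Step 2: in state B at pos 0, read 0 -> (B,0)->write 0,move L,goto D. Now: state=D, head=-1, tape[-4..1]=010000 (head:    ^)
Step 3: in state D at pos -1, read 0 -> (D,0)->write 1,move L,goto C. Now: state=C, head=-2, tape[-4..1]=010100 (head:   ^)
Step 4: in state C at pos -2, read 0 -> (C,0)->write 1,move R,goto A. Now: state=A, head=-1, tape[-4..1]=011100 (head:    ^)
Step 5: in state A at pos -1, read 1 -> (A,1)->write 0,move R,goto B. Now: state=B, head=0, tape[-4..1]=011000 (head:     ^)
Step 6: in state B at pos 0, read 0 -> (B,0)->write 0,move L,goto D. Now: state=D, head=-1, tape[-4..1]=011000 (head:    ^)
Step 7: in state D at pos -1, read 0 -> (D,0)->write 1,move L,goto C. Now: state=C, head=-2, tape[-4..1]=011100 (head:   ^)
Step 8: in state C at pos -2, read 1 -> (C,1)->write 0,move L,goto A. Now: state=A, head=-3, tape[-4..1]=010100 (head:  ^)
Step 9: in state A at pos -3, read 1 -> (A,1)->write 0,move R,goto B. Now: state=B, head=-2, tape[-4..1]=000100 (head:   ^)
Step 10: in state B at pos -2, read 0 -> (B,0)->write 0,move L,goto D. Now: state=D, head=-3, tape[-4..1]=000100 (head:  ^)
Step 11: in state D at pos -3, read 0 -> (D,0)->write 1,move L,goto C. Now: state=C, head=-4, tape[-5..1]=0010100 (head:  ^)
Step 12: in state C at pos -4, read 0 -> (C,0)->write 1,move R,goto A. Now: state=A, head=-3, tape[-5..1]=0110100 (head:   ^)
Step 13: in state A at pos -3, read 1 -> (A,1)->write 0,move R,goto B. Now: state=B, head=-2, tape[-5..1]=0100100 (head:    ^)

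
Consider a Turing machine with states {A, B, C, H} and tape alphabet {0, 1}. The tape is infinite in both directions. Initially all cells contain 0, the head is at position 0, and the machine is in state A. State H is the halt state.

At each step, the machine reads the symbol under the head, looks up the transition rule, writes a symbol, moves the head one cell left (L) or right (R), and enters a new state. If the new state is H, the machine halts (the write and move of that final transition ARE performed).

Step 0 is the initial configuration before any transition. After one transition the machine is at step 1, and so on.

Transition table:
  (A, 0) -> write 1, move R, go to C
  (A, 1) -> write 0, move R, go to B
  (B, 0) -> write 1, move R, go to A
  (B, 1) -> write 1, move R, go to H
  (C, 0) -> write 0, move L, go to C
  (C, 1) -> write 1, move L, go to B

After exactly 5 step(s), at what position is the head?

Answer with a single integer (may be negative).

Answer: 1

Derivation:
Step 1: in state A at pos 0, read 0 -> (A,0)->write 1,move R,goto C. Now: state=C, head=1, tape[-1..2]=0100 (head:   ^)
Step 2: in state C at pos 1, read 0 -> (C,0)->write 0,move L,goto C. Now: state=C, head=0, tape[-1..2]=0100 (head:  ^)
Step 3: in state C at pos 0, read 1 -> (C,1)->write 1,move L,goto B. Now: state=B, head=-1, tape[-2..2]=00100 (head:  ^)
Step 4: in state B at pos -1, read 0 -> (B,0)->write 1,move R,goto A. Now: state=A, head=0, tape[-2..2]=01100 (head:   ^)
Step 5: in state A at pos 0, read 1 -> (A,1)->write 0,move R,goto B. Now: state=B, head=1, tape[-2..2]=01000 (head:    ^)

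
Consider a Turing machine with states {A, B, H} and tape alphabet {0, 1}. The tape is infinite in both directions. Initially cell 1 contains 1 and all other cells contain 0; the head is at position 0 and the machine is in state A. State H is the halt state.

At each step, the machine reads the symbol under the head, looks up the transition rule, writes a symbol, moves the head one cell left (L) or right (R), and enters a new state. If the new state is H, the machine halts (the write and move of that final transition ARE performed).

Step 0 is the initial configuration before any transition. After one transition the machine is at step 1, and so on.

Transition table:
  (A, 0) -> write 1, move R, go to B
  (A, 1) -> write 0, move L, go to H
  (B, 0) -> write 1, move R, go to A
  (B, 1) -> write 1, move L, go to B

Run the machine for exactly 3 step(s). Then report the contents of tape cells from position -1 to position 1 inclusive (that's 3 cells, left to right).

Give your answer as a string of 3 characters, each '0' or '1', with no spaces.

Answer: 011

Derivation:
Step 1: in state A at pos 0, read 0 -> (A,0)->write 1,move R,goto B. Now: state=B, head=1, tape[-1..2]=0110 (head:   ^)
Step 2: in state B at pos 1, read 1 -> (B,1)->write 1,move L,goto B. Now: state=B, head=0, tape[-1..2]=0110 (head:  ^)
Step 3: in state B at pos 0, read 1 -> (B,1)->write 1,move L,goto B. Now: state=B, head=-1, tape[-2..2]=00110 (head:  ^)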